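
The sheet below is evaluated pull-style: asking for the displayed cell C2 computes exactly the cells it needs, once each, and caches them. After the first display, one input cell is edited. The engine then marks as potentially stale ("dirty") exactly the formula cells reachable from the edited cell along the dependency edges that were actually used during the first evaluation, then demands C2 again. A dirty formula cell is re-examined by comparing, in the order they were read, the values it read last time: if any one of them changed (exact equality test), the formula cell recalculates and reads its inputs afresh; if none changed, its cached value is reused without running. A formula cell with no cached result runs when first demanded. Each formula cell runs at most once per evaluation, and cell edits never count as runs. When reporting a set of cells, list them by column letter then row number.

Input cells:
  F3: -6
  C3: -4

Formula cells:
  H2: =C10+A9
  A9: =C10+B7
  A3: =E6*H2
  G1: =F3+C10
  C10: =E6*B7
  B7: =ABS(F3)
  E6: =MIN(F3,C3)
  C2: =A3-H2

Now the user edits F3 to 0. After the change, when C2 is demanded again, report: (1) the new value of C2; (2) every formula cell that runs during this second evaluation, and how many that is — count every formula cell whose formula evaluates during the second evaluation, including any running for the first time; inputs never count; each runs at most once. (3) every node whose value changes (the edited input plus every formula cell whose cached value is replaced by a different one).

Demanding C2 again yields 0.
7 formula cells run: A3, A9, B7, C2, C10, E6, H2.
The nodes whose values change: A3, A9, B7, C2, C10, E6, F3, H2.

First demand of the output computes:
  B7 = ABS(-6) = 6
  E6 = MIN(-6, -4) = -6
  C10 = -6 * 6 = -36
  A9 = -36 + 6 = -30
  H2 = -36 + -30 = -66
  A3 = -6 * -66 = 396
  C2 = 396 - -66 = 462

After the edit, cleaning proceeds:
  B7: a read changed (F3 -6->0) — executes, giving 0.
  E6: a read changed (F3 -6->0) — executes, giving -4.
  C10: a read changed (E6 -6->-4; B7 6->0) — executes, giving 0.
  A9: a read changed (C10 -36->0; B7 6->0) — executes, giving 0.
  H2: a read changed (C10 -36->0; A9 -30->0) — executes, giving 0.
  A3: a read changed (E6 -6->-4; H2 -66->0) — executes, giving 0.
  C2: a read changed (A3 396->0; H2 -66->0) — executes, giving 0.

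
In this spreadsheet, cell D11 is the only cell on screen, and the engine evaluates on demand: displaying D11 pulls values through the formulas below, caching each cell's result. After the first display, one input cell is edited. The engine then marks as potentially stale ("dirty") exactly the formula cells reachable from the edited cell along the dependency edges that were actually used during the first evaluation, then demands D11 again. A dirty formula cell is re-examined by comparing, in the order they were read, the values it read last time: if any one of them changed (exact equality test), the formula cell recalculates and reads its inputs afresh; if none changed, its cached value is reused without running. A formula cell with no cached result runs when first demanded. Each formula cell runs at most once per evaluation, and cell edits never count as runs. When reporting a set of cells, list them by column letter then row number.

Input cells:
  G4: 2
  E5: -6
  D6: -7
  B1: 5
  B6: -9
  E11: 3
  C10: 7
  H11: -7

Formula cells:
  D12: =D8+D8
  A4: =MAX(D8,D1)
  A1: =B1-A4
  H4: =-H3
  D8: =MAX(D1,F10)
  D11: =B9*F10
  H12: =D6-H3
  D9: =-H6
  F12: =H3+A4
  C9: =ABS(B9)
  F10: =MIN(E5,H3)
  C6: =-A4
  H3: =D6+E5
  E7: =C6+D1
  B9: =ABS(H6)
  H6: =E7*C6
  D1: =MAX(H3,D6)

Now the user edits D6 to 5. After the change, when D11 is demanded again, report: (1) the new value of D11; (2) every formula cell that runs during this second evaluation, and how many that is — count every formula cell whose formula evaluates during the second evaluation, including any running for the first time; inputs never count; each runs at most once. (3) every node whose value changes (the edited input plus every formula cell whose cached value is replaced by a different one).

Initial pass — values computed on the first demand:
  H3 = -7 + -6 = -13
  D1 = MAX(-13, -7) = -7
  F10 = MIN(-6, -13) = -13
  D8 = MAX(-7, -13) = -7
  A4 = MAX(-7, -7) = -7
  C6 = -(-7) = 7
  E7 = 7 + -7 = 0
  H6 = 0 * 7 = 0
  B9 = ABS(0) = 0
  D11 = 0 * -13 = 0

Second demand — change propagation:
  H3: re-runs because D6 -7->5; new result -1.
  D1: re-runs because H3 -13->-1; D6 -7->5; new result 5.
  F10: re-runs because H3 -13->-1; new result -6.
  D8: re-runs because D1 -7->5; F10 -13->-6; new result 5.
  A4: re-runs because D8 -7->5; D1 -7->5; new result 5.
  C6: re-runs because A4 -7->5; new result -5.
  E7: re-runs because C6 7->-5; D1 -7->5; new result 0 (unchanged).
  H6: re-runs because C6 7->-5; new result 0 (unchanged).
  B9: re-examined; everything it read last time is the same (H6 unchanged) — cache 0 kept, no run.
  D11: re-runs because F10 -13->-6; new result 0 (unchanged).

The important point: at B9 every value read last time is unchanged, so the dirty flag clears without a run.

D11 now evaluates to 0.
Run set: A4, C6, D1, D8, D11, E7, F10, H3, H6 (9 run).
Changed values: A4, C6, D1, D6, D8, F10, H3.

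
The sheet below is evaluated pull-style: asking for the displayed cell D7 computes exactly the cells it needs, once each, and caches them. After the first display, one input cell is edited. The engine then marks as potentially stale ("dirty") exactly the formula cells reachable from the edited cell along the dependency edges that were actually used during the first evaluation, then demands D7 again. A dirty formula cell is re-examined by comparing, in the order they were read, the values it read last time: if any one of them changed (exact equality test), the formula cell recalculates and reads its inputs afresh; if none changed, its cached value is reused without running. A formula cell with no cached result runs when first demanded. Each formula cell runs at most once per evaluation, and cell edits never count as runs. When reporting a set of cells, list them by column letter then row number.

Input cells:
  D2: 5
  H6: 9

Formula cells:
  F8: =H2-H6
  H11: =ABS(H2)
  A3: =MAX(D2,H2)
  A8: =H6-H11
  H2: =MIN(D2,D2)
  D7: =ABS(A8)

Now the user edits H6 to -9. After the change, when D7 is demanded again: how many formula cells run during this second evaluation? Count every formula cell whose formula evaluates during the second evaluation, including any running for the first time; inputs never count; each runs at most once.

First demand of the output computes:
  H2 = MIN(5, 5) = 5
  H11 = ABS(5) = 5
  A8 = 9 - 5 = 4
  D7 = ABS(4) = 4

After the edit, cleaning proceeds:
  A8: a read changed (H6 9->-9) — executes, giving -14.
  D7: a read changed (A8 4->-14) — executes, giving 14.

2 formula cells run: A8, D7.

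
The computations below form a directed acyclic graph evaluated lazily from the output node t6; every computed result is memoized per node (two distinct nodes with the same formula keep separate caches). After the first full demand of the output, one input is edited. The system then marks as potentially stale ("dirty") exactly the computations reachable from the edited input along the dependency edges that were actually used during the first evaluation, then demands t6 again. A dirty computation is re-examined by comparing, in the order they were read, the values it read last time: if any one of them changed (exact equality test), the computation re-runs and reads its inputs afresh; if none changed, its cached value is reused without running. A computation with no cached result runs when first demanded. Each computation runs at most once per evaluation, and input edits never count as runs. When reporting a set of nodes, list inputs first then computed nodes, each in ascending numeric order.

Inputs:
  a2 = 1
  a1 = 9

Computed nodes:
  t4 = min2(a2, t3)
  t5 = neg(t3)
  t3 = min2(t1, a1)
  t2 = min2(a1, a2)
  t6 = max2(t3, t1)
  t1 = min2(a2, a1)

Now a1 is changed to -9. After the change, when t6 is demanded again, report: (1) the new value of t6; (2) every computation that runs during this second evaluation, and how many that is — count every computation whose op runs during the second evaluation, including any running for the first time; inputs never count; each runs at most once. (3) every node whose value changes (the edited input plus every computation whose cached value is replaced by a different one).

Demanding t6 again yields -9.
3 computations run: t1, t3, t6.
The nodes whose values change: a1, t1, t3, t6.

First demand of the output computes:
  t1 = min2(1, 9) = 1
  t3 = min2(1, 9) = 1
  t6 = max2(1, 1) = 1

After the edit, cleaning proceeds:
  t1: a read changed (a1 9->-9) — executes, giving -9.
  t3: a read changed (t1 1->-9; a1 9->-9) — executes, giving -9.
  t6: a read changed (t3 1->-9; t1 1->-9) — executes, giving -9.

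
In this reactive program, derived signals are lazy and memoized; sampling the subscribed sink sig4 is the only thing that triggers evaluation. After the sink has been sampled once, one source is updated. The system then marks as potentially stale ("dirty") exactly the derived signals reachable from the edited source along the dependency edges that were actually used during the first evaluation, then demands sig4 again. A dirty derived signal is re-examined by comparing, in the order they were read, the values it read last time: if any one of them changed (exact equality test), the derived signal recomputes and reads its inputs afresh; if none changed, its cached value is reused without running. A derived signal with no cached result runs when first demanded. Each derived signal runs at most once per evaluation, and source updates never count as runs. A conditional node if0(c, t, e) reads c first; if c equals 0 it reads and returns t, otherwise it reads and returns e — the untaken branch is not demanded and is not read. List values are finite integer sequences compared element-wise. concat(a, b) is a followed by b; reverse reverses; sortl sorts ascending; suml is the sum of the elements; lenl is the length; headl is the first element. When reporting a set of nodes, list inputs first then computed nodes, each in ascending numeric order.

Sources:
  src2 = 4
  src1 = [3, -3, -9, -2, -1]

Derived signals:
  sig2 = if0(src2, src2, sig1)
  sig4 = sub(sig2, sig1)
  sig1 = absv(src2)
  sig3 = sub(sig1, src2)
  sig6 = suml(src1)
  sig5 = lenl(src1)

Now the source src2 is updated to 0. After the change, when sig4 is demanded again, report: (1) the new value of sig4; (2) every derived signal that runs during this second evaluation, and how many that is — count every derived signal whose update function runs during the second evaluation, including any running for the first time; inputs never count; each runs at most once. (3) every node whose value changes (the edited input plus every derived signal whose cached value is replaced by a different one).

Demanding sig4 again yields 0.
3 derived signals run: sig1, sig2, sig4.
The nodes whose values change: src2, sig1, sig2.

First demand of the output computes:
  sig1 = absv(4) = 4
  sig2 = if0(src2=4 -> else branch sig1) = 4
  sig4 = sub(4, 4) = 0

After the edit, cleaning proceeds:
  sig1: a read changed (src2 4->0) — executes, giving 0.
  sig2: a read changed (src2 4->0; sig1 4->0) — executes, giving 0.
  sig4: a read changed (sig2 4->0; sig1 4->0) — executes, giving 0 — identical to its old value.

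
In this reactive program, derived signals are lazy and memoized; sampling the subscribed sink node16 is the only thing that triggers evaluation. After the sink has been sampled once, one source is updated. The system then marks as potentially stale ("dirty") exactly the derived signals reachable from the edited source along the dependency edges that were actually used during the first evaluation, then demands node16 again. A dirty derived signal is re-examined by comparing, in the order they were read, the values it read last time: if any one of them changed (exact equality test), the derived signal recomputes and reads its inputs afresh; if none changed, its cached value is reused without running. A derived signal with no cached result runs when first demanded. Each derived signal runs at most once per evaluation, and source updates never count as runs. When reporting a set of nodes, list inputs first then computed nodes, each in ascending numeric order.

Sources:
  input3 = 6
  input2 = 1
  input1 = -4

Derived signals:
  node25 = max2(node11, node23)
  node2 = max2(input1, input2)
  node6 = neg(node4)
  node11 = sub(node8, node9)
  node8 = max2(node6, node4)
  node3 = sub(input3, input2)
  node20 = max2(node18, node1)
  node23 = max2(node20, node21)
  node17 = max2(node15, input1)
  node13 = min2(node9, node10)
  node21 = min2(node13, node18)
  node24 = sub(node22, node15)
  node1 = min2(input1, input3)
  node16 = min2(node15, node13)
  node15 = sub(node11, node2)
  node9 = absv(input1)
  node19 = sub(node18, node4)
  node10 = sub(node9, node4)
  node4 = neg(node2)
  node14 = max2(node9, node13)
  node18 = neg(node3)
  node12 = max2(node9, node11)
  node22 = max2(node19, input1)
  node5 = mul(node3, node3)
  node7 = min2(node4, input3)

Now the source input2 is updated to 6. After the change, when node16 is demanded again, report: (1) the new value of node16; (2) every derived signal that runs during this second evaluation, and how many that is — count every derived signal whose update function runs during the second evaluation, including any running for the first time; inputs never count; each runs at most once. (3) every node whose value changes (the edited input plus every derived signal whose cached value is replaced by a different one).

Demanding node16 again yields -4.
8 derived signals run: node2, node4, node6, node8, node10, node11, node13, node15.
The nodes whose values change: input2, node2, node4, node6, node8, node10, node11.
Note where the cutoff bites: node16 is checked, finds nothing changed, and keeps its cache.

First demand of the output computes:
  node2 = max2(-4, 1) = 1
  node4 = neg(1) = -1
  node6 = neg(-1) = 1
  node8 = max2(1, -1) = 1
  node9 = absv(-4) = 4
  node10 = sub(4, -1) = 5
  node11 = sub(1, 4) = -3
  node13 = min2(4, 5) = 4
  node15 = sub(-3, 1) = -4
  node16 = min2(-4, 4) = -4

After the edit, cleaning proceeds:
  node2: a read changed (input2 1->6) — executes, giving 6.
  node4: a read changed (node2 1->6) — executes, giving -6.
  node6: a read changed (node4 -1->-6) — executes, giving 6.
  node8: a read changed (node6 1->6; node4 -1->-6) — executes, giving 6.
  node10: a read changed (node4 -1->-6) — executes, giving 10.
  node11: a read changed (node8 1->6) — executes, giving 2.
  node13: a read changed (node10 5->10) — executes, giving 4 — identical to its old value.
  node15: a read changed (node11 -3->2; node2 1->6) — executes, giving -4 — identical to its old value.
  node16: dirty, but its reads are unchanged (node15 unchanged, node13 unchanged); cached -4 stands.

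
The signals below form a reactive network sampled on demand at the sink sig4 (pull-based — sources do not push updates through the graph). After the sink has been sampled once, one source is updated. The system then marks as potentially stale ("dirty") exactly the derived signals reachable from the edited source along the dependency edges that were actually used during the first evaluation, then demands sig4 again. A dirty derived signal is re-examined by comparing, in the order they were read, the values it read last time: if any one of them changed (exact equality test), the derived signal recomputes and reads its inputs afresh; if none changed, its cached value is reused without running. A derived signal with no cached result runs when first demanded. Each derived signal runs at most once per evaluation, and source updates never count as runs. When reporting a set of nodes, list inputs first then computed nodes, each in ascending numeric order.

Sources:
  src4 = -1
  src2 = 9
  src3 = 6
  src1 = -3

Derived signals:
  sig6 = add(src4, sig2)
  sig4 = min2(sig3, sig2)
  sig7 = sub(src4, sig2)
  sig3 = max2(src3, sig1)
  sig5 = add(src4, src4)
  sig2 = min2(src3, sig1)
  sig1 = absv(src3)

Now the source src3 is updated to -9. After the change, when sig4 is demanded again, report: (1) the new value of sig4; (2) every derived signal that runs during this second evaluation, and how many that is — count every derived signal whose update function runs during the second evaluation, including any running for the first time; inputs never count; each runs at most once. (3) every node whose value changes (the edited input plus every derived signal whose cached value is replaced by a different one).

sig4 now evaluates to -9.
Run set: sig1, sig2, sig3, sig4 (4 run).
Changed values: src3, sig1, sig2, sig3, sig4.

Initial pass — values computed on the first demand:
  sig1 = absv(6) = 6
  sig2 = min2(6, 6) = 6
  sig3 = max2(6, 6) = 6
  sig4 = min2(6, 6) = 6

Second demand — change propagation:
  sig1: re-runs because src3 6->-9; new result 9.
  sig2: re-runs because src3 6->-9; sig1 6->9; new result -9.
  sig3: re-runs because src3 6->-9; sig1 6->9; new result 9.
  sig4: re-runs because sig3 6->9; sig2 6->-9; new result -9.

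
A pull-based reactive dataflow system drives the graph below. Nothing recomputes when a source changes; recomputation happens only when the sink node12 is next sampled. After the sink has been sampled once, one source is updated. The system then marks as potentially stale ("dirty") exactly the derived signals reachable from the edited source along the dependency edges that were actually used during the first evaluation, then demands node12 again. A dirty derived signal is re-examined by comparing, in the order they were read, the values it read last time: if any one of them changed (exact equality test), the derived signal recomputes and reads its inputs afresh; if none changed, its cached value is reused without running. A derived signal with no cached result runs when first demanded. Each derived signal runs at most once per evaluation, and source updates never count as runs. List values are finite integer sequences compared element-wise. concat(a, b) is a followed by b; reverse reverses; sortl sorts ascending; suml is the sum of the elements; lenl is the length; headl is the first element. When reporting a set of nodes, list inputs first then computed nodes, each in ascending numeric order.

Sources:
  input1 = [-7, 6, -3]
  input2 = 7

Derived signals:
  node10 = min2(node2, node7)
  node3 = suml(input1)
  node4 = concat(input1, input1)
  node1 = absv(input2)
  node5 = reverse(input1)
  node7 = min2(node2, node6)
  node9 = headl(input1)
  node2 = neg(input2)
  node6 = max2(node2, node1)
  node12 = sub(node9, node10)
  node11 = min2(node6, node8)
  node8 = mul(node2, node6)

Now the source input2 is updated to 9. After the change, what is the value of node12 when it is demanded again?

First evaluation (everything demanded from the output):
  node1 = absv(7) = 7
  node2 = neg(7) = -7
  node6 = max2(-7, 7) = 7
  node7 = min2(-7, 7) = -7
  node9 = headl([-7, 6, -3]) = -7
  node10 = min2(-7, -7) = -7
  node12 = sub(-7, -7) = 0

Propagation after the edit:
  node1: runs — input2 7->9; result 9.
  node2: runs — input2 7->9; result -9.
  node6: runs — node2 -7->-9; node1 7->9; result 9.
  node7: runs — node2 -7->-9; node6 7->9; result -9.
  node10: runs — node2 -7->-9; node7 -7->-9; result -9.
  node12: runs — node10 -7->-9; result 2.

New value of node12: 2.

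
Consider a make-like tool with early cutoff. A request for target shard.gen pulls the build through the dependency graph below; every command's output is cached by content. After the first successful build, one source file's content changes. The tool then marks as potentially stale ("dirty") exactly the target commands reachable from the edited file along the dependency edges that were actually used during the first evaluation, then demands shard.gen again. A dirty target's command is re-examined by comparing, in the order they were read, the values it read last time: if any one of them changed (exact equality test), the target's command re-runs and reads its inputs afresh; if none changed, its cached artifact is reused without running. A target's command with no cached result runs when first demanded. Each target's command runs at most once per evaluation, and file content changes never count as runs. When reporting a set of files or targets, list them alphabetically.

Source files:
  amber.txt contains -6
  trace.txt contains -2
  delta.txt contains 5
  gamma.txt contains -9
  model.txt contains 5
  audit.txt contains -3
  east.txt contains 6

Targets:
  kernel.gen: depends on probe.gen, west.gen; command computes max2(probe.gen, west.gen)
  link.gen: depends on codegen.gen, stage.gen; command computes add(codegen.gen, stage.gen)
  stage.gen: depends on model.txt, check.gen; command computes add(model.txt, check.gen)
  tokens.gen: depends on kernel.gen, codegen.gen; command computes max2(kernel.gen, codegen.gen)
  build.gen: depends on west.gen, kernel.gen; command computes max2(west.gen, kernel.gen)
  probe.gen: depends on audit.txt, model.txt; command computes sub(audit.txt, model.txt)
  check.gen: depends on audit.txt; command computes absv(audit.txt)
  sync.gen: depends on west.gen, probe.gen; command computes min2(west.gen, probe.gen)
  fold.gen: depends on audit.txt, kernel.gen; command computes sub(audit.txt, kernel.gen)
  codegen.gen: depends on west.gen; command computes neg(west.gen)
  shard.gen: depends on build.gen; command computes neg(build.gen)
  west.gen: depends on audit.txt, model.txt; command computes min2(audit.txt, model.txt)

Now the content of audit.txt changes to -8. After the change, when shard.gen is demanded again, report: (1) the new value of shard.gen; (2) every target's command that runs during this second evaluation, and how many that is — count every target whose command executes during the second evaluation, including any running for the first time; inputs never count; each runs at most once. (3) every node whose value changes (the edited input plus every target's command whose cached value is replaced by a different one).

First demand of the output computes:
  probe.gen = sub(-3, 5) = -8
  west.gen = min2(-3, 5) = -3
  kernel.gen = max2(-8, -3) = -3
  build.gen = max2(-3, -3) = -3
  shard.gen = neg(-3) = 3

After the edit, cleaning proceeds:
  probe.gen: a read changed (audit.txt -3->-8) — executes, giving -13.
  west.gen: a read changed (audit.txt -3->-8) — executes, giving -8.
  kernel.gen: a read changed (probe.gen -8->-13; west.gen -3->-8) — executes, giving -8.
  build.gen: a read changed (west.gen -3->-8; kernel.gen -3->-8) — executes, giving -8.
  shard.gen: a read changed (build.gen -3->-8) — executes, giving 8.

Demanding shard.gen again yields 8.
5 target commands run: build.gen, kernel.gen, probe.gen, shard.gen, west.gen.
The nodes whose values change: audit.txt, build.gen, kernel.gen, probe.gen, shard.gen, west.gen.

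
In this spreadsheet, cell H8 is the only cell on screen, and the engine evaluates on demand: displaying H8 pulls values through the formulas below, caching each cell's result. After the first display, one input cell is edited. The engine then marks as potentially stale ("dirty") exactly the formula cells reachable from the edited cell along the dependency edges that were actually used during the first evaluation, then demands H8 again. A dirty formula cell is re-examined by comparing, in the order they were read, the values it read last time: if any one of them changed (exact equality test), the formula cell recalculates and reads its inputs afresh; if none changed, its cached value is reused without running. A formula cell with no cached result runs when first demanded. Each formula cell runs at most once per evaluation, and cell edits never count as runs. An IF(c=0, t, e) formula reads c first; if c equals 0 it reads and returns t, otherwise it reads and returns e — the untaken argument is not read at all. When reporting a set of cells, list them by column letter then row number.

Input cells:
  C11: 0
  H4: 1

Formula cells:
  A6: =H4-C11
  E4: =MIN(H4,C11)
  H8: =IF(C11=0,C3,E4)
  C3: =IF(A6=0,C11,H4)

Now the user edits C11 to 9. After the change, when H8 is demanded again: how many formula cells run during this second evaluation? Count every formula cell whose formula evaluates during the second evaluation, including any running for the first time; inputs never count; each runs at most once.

Initial pass — values computed on the first demand:
  A6 = 1 - 0 = 1
  C3 = IF(A6=0: A6=1 -> else branch H4) = 1
  H8 = IF(C11=0: C11=0 -> then branch C3) = 1

Second demand — change propagation:
  A6: dirty yet unreached — the second evaluation never asks for it.
  C3: dirty yet unreached — the second evaluation never asks for it.
  E4: newly demanded (no cache) — executes and yields 1.
  H8: re-runs because C11 0->9; new result 1 (unchanged).

The important point: the flipped condition redirects demand; A6, C3 are left stale, never re-checked.

Run set: E4, H8 (2 run).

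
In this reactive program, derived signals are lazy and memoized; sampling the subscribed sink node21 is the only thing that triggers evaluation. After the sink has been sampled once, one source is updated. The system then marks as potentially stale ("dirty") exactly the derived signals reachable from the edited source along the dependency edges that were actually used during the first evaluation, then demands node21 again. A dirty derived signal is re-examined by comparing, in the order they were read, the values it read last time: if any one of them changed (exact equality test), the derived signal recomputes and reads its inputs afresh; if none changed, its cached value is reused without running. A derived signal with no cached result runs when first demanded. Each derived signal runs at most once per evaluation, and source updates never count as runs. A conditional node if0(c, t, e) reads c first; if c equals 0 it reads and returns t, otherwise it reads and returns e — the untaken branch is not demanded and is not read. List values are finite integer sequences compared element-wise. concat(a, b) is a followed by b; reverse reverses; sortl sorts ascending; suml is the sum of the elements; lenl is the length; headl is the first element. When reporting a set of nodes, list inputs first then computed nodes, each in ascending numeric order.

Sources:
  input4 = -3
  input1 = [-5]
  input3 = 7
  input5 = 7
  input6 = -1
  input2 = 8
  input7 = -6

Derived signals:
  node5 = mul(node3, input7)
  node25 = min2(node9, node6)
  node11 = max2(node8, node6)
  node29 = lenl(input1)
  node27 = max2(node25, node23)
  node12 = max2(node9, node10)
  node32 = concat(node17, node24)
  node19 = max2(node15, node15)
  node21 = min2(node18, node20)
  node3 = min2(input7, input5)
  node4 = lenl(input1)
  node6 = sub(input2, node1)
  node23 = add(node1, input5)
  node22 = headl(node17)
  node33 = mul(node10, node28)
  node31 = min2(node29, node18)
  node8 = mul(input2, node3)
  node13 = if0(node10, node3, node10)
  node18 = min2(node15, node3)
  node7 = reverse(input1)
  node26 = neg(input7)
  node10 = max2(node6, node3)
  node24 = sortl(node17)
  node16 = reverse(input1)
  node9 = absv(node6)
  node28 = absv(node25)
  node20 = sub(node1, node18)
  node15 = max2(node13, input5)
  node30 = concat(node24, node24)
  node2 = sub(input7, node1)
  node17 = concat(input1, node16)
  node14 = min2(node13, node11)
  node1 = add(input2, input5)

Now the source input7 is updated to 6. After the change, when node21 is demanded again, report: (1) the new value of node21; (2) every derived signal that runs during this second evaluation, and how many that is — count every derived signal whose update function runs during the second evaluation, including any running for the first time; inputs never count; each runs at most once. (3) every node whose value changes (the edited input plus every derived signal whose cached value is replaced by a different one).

Demanding node21 again yields 6.
7 derived signals run: node3, node10, node13, node15, node18, node20, node21.
The nodes whose values change: input7, node3, node10, node13, node18, node20, node21.

First demand of the output computes:
  node1 = add(8, 7) = 15
  node3 = min2(-6, 7) = -6
  node6 = sub(8, 15) = -7
  node10 = max2(-7, -6) = -6
  node13 = if0(node10=-6 -> else branch node10) = -6
  node15 = max2(-6, 7) = 7
  node18 = min2(7, -6) = -6
  node20 = sub(15, -6) = 21
  node21 = min2(-6, 21) = -6

After the edit, cleaning proceeds:
  node3: a read changed (input7 -6->6) — executes, giving 6.
  node10: a read changed (node3 -6->6) — executes, giving 6.
  node13: a read changed (node10 -6->6; node10 -6->6) — executes, giving 6.
  node15: a read changed (node13 -6->6) — executes, giving 7 — identical to its old value.
  node18: a read changed (node3 -6->6) — executes, giving 6.
  node20: a read changed (node18 -6->6) — executes, giving 9.
  node21: a read changed (node18 -6->6; node20 21->9) — executes, giving 6.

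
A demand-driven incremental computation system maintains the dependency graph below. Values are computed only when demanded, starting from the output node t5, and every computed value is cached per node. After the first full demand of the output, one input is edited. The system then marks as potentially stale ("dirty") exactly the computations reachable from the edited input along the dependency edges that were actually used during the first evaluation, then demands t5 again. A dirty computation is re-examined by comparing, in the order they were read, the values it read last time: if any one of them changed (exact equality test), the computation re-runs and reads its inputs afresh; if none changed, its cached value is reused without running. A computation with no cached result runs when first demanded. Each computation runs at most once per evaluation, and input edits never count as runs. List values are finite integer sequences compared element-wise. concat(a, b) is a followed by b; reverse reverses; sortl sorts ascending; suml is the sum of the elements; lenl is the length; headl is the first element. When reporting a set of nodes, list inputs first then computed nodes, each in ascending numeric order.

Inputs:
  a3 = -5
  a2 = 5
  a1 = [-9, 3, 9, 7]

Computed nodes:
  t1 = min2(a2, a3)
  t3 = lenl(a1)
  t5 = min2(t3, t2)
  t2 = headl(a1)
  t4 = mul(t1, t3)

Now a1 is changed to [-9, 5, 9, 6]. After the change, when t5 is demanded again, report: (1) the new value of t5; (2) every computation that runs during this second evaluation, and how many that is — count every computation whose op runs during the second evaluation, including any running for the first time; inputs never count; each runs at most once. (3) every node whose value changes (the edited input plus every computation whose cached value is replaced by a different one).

First evaluation (everything demanded from the output):
  t2 = headl([-9, 3, 9, 7]) = -9
  t3 = lenl([-9, 3, 9, 7]) = 4
  t5 = min2(4, -9) = -9

Propagation after the edit:
  t2: runs — a1 [-9, 3, 9, 7]->[-9, 5, 9, 6]; result -9 (same value as before).
  t3: runs — a1 [-9, 3, 9, 7]->[-9, 5, 9, 6]; result 4 (same value as before).
  t5: checked — values it read are unchanged (t3 unchanged, t2 unchanged); reused cached -9 without running.

Key observation: the cutoff stops propagation at t5 — its inputs' values are unchanged, so it reuses its cache.

New value of t5: -9.
Computations that run: t2, t3 — 2 in total.
Values that change: a1.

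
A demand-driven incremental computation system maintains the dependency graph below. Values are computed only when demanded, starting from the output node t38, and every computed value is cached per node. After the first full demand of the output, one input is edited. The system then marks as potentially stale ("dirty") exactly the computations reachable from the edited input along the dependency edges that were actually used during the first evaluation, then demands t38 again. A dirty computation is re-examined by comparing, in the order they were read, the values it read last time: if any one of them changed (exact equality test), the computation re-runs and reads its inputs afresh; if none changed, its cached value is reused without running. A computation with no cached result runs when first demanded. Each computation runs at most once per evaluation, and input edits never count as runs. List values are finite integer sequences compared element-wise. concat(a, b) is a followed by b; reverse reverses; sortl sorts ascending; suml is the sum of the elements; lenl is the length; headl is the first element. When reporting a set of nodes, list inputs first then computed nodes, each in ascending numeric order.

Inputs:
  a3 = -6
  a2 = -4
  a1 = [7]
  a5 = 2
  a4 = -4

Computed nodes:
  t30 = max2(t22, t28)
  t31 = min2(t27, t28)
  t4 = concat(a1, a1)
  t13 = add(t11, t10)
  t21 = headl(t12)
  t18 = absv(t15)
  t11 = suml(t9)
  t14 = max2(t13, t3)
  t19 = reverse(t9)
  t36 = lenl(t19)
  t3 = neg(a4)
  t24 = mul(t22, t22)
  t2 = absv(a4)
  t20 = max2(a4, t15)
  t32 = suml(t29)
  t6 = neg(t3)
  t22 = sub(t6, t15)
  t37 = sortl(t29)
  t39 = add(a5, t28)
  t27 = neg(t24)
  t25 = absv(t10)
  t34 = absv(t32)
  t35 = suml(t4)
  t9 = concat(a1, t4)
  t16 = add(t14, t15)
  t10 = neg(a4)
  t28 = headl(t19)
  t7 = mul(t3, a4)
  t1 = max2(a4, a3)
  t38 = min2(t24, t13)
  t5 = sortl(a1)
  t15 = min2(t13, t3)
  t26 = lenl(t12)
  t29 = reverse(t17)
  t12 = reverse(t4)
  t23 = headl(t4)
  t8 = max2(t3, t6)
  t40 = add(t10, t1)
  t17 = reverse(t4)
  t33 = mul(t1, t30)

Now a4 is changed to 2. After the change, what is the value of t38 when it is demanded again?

First evaluation (everything demanded from the output):
  t3 = neg(-4) = 4
  t4 = concat([7], [7]) = [7, 7]
  t6 = neg(4) = -4
  t9 = concat([7], [7, 7]) = [7, 7, 7]
  t10 = neg(-4) = 4
  t11 = suml([7, 7, 7]) = 21
  t13 = add(21, 4) = 25
  t15 = min2(25, 4) = 4
  t22 = sub(-4, 4) = -8
  t24 = mul(-8, -8) = 64
  t38 = min2(64, 25) = 25

Propagation after the edit:
  t3: runs — a4 -4->2; result -2.
  t6: runs — t3 4->-2; result 2.
  t10: runs — a4 -4->2; result -2.
  t13: runs — t10 4->-2; result 19.
  t15: runs — t13 25->19; t3 4->-2; result -2.
  t22: runs — t6 -4->2; t15 4->-2; result 4.
  t24: runs — t22 -8->4; t22 -8->4; result 16.
  t38: runs — t24 64->16; t13 25->19; result 16.

New value of t38: 16.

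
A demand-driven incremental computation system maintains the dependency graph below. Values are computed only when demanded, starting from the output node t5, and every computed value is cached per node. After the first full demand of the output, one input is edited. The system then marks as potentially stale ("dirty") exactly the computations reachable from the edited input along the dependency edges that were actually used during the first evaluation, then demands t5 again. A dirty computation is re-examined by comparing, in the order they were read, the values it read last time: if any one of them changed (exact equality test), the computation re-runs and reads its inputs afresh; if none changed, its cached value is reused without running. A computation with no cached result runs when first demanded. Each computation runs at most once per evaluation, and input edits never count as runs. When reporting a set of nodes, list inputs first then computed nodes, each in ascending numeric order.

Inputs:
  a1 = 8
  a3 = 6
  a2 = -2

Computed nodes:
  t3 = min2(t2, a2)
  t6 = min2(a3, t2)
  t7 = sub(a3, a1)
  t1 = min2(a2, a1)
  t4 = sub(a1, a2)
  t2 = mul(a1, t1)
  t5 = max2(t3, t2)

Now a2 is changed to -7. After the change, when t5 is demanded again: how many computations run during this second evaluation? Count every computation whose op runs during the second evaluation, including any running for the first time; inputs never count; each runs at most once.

First evaluation (everything demanded from the output):
  t1 = min2(-2, 8) = -2
  t2 = mul(8, -2) = -16
  t3 = min2(-16, -2) = -16
  t5 = max2(-16, -16) = -16

Propagation after the edit:
  t1: runs — a2 -2->-7; result -7.
  t2: runs — t1 -2->-7; result -56.
  t3: runs — t2 -16->-56; a2 -2->-7; result -56.
  t5: runs — t3 -16->-56; t2 -16->-56; result -56.

Computations that run: t1, t2, t3, t5 — 4 in total.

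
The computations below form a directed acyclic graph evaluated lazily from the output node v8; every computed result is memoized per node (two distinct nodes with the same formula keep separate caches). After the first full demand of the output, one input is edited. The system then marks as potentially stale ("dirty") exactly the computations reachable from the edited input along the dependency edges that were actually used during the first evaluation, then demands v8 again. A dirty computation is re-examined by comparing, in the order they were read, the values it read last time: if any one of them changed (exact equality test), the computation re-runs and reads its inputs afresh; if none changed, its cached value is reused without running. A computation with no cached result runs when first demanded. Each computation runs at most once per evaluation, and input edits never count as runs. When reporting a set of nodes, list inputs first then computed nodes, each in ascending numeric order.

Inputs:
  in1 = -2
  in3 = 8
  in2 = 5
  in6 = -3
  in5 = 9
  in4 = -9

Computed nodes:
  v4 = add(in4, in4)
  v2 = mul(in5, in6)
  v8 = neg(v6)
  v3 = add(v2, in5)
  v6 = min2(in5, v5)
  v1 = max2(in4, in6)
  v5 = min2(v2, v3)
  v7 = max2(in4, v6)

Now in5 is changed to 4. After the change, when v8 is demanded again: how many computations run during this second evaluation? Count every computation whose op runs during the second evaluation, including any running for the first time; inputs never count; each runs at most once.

5 computations run: v2, v3, v5, v6, v8.

First demand of the output computes:
  v2 = mul(9, -3) = -27
  v3 = add(-27, 9) = -18
  v5 = min2(-27, -18) = -27
  v6 = min2(9, -27) = -27
  v8 = neg(-27) = 27

After the edit, cleaning proceeds:
  v2: a read changed (in5 9->4) — executes, giving -12.
  v3: a read changed (v2 -27->-12; in5 9->4) — executes, giving -8.
  v5: a read changed (v2 -27->-12; v3 -18->-8) — executes, giving -12.
  v6: a read changed (in5 9->4; v5 -27->-12) — executes, giving -12.
  v8: a read changed (v6 -27->-12) — executes, giving 12.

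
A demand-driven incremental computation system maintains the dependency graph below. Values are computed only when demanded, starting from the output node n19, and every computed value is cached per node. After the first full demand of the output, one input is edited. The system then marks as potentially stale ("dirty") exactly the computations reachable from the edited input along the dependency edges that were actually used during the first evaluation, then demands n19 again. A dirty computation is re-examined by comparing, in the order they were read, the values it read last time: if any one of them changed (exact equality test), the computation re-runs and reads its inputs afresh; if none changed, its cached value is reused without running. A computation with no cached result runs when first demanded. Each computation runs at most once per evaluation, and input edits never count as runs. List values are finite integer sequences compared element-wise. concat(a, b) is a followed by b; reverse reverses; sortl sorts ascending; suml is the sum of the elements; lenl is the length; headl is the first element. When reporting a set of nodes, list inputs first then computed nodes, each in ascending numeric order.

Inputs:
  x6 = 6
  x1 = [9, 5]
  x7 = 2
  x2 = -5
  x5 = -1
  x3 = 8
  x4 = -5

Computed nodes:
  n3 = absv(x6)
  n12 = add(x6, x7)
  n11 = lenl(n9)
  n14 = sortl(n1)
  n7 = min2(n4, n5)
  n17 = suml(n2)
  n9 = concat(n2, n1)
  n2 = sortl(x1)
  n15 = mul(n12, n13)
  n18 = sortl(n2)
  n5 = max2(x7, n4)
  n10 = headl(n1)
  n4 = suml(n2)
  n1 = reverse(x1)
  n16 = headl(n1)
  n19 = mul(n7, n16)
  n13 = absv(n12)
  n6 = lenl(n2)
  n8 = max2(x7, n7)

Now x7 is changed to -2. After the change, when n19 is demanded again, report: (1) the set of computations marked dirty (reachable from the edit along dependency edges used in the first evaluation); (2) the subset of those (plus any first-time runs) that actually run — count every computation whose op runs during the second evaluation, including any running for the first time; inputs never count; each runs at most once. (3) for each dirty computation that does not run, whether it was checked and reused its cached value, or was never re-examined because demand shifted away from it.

First evaluation (everything demanded from the output):
  n1 = reverse([9, 5]) = [5, 9]
  n2 = sortl([9, 5]) = [5, 9]
  n4 = suml([5, 9]) = 14
  n5 = max2(2, 14) = 14
  n7 = min2(14, 14) = 14
  n16 = headl([5, 9]) = 5
  n19 = mul(14, 5) = 70

Propagation after the edit:
  n5: runs — x7 2->-2; result 14 (same value as before).
  n7: checked — values it read are unchanged (n4 unchanged, n5 unchanged); reused cached 14 without running.
  n19: checked — values it read are unchanged (n7 unchanged, n16 unchanged); reused cached 70 without running.

Key observation: the change is absorbed at n5 — it re-runs but produces the same value, and the output's value is unchanged.

Marked dirty: n5, n7, n19.
Computations that run: n5 — 1 in total.
Checked but reused from cache: n7, n19.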